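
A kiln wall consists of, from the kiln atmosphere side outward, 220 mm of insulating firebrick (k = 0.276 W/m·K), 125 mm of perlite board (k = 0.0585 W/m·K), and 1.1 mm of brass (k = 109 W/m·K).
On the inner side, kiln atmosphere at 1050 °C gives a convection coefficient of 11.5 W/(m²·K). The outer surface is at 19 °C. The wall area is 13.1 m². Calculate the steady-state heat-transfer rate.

Model the wall as resistances in series:
R_inner film = 1/(h_i·A) = 1/(11.5×13.1) = 0.006638 K/W
R_insulating firebrick = L/(kA) = 0.22/(0.276×13.1) = 0.06085 K/W
R_perlite board = L/(kA) = 0.125/(0.0585×13.1) = 0.1631 K/W
R_brass = L/(kA) = 0.0011/(109×13.1) = 7.704×10^-7 K/W
R_total = 0.2306 K/W
Q = ΔT / R_total = 1031 / 0.2306

Q ≈ 4470 W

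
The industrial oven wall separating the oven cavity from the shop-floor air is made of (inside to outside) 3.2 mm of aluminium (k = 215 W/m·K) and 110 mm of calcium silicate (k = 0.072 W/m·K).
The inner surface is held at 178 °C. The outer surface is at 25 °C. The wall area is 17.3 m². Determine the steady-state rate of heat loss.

Treating each layer as a thermal resistance in series:
R_aluminium = L/(kA) = 0.0032/(215×17.3) = 8.603×10^-7 K/W
R_calcium silicate = L/(kA) = 0.11/(0.072×17.3) = 0.08831 K/W
R_total = 0.08831 K/W
Q = ΔT / R_total = 153 / 0.08831

Q ≈ 1730 W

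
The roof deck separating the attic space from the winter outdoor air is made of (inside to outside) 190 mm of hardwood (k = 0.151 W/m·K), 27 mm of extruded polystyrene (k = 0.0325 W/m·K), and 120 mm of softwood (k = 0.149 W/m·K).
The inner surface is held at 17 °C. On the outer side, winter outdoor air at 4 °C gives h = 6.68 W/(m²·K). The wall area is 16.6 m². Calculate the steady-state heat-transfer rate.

Thermal resistances in series:
R_hardwood = L/(kA) = 0.19/(0.151×16.6) = 0.0758 K/W
R_extruded polystyrene = L/(kA) = 0.027/(0.0325×16.6) = 0.05005 K/W
R_softwood = L/(kA) = 0.12/(0.149×16.6) = 0.04852 K/W
R_outer film = 1/(h_o·A) = 1/(6.68×16.6) = 0.009018 K/W
R_total = 0.1834 K/W
Q = ΔT / R_total = 13 / 0.1834

Q ≈ 70.9 W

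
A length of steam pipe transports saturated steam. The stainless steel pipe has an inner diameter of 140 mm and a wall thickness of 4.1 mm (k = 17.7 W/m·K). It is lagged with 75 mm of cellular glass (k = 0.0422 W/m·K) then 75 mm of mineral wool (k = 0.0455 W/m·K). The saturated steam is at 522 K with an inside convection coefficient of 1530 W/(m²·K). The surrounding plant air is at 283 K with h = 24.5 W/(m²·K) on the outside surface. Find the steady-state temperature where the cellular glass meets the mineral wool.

T ≈ 368 K

Treating each annulus and film as a series resistance:
R_inner film = 1/(h_i·2πr₁L) = 1/(1530×2π×0.07×1) = 0.001486 K/W
R_stainless steel pipe wall = ln(74.1/70)/(2π×17.7×1) = 5.118×10^-4 K/W
R_cellular glass = ln(149.1/74.1)/(2π×0.0422×1) = 2.637 K/W
R_mineral wool = ln(224.1/149.1)/(2π×0.0455×1) = 1.425 K/W
R_outer film = 1/(h_o·2πr_oL) = 1/(24.5×2π×0.2241×1) = 0.02899 K/W
R_total = 4.093 K/W
Q = ΔT/R_total = 239/4.093
Q = 58.4 W/m
T_interface = T_inner − Q·ΣR(inner→interface) = 522 − 58.4×2.639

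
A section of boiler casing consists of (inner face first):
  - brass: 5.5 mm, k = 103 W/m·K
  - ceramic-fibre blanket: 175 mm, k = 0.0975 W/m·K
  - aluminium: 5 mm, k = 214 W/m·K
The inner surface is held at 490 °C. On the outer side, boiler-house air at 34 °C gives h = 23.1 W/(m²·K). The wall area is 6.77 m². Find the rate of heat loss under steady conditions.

Thermal resistances in series:
R_brass = L/(kA) = 0.0055/(103×6.77) = 7.887×10^-6 K/W
R_ceramic-fibre blanket = L/(kA) = 0.175/(0.0975×6.77) = 0.2651 K/W
R_aluminium = L/(kA) = 0.005/(214×6.77) = 3.451×10^-6 K/W
R_outer film = 1/(h_o·A) = 1/(23.1×6.77) = 0.006394 K/W
R_total = 0.2715 K/W
Q = ΔT / R_total = 456 / 0.2715

Q ≈ 1680 W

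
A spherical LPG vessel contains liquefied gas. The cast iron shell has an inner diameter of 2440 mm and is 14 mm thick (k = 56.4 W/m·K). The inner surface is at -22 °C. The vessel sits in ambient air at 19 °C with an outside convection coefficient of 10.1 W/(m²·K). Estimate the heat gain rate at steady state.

Spherical conduction: R = (1/r_in − 1/r_out)/(4πk) per layer; series-sum.
R_cast iron shell = (1/1.22 − 1/1.234)/(4π×56.4) = 1.312×10^-5 K/W
R_outer film = 1/(h·4πr_o²) = 1/(10.1×4π×1.234²) = 0.005174 K/W
R_total = 0.005187 K/W
Q = ΔT/R_total = 41/0.005187

Q ≈ 7900 W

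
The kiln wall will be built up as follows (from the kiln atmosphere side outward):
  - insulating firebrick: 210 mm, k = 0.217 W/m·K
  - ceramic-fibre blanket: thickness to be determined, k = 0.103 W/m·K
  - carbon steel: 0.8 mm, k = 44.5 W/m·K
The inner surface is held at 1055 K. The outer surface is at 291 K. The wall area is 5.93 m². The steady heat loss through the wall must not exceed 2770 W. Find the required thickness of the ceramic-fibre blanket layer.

L ≈ 68.8 mm

Model the wall as resistances in series:
R_insulating firebrick = L/(kA) = 0.21/(0.217×5.93) = 0.1632 K/W
R_carbon steel = L/(kA) = 0.0008/(44.5×5.93) = 3.032×10^-6 K/W
Sum of the known resistances R_other = 0.1632 K/W
Required total resistance R_tot = ΔT/Q_allow = 764/2770 = 0.2758 K/W
R_ceramic-fibre blanket = R_tot − R_other = 0.1126 K/W
L = R·k·A = 0.1126×0.103×5.93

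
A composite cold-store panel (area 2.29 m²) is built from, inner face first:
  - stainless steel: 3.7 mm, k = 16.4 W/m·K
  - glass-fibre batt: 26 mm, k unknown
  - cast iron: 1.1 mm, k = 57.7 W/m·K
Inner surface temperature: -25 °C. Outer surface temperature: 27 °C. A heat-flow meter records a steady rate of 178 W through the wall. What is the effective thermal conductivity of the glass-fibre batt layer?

k ≈ 0.0389 W/(m·K)

Model the wall as resistances in series:
R_stainless steel = L/(kA) = 0.0037/(16.4×2.29) = 9.852×10^-5 K/W
R_cast iron = L/(kA) = 0.0011/(57.7×2.29) = 8.325×10^-6 K/W
Sum of known resistances R_other = 1.068×10^-4 K/W
Total R = ΔT/Q = 52/178 = 0.2921 K/W
R_glass-fibre batt = R_total − R_other = 0.292 K/W
k = L/(R·A) = 0.026/(0.292×2.29)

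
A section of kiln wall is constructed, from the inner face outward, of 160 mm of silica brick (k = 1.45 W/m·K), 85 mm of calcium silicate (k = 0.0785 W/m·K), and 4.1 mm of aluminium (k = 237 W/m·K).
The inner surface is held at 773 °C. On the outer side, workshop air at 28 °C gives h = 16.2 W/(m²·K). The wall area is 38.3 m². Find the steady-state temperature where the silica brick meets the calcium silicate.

Model the wall as resistances in series:
R_silica brick = L/(kA) = 0.16/(1.45×38.3) = 0.002881 K/W
R_calcium silicate = L/(kA) = 0.085/(0.0785×38.3) = 0.02827 K/W
R_aluminium = L/(kA) = 0.0041/(237×38.3) = 4.517×10^-7 K/W
R_outer film = 1/(h_o·A) = 1/(16.2×38.3) = 0.001612 K/W
R_total = 0.03276 K/W;  Q = ΔT/R_total = 745/0.03276 = 22740 W
T_interface = T_inner − Q·ΣR(inner→interface) = 773 − 22700×0.002881

T ≈ 707 °C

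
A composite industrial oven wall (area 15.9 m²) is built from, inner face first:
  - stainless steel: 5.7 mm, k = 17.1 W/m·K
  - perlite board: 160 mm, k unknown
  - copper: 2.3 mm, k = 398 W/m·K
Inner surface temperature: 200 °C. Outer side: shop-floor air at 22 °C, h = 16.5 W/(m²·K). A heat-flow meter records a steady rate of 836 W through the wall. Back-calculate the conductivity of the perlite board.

Series thermal resistances:
R_stainless steel = L/(kA) = 0.0057/(17.1×15.9) = 2.096×10^-5 K/W
R_copper = L/(kA) = 0.0023/(398×15.9) = 3.635×10^-7 K/W
R_outer film = 1/(h_o·A) = 1/(16.5×15.9) = 0.003812 K/W
Sum of known resistances R_other = 0.003833 K/W
Total R = ΔT/Q = 178/836 = 0.2129 K/W
R_perlite board = R_total − R_other = 0.2091 K/W
k = L/(R·A) = 0.16/(0.2091×15.9)

k ≈ 0.0481 W/(m·K)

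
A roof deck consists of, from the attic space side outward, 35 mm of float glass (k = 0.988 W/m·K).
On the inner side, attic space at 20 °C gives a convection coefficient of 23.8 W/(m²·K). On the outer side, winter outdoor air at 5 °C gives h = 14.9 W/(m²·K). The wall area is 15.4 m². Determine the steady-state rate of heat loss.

Q ≈ 1600 W

Model the wall as resistances in series:
R_inner film = 1/(h_i·A) = 1/(23.8×15.4) = 0.002728 K/W
R_float glass = L/(kA) = 0.035/(0.988×15.4) = 0.0023 K/W
R_outer film = 1/(h_o·A) = 1/(14.9×15.4) = 0.004358 K/W
R_total = 0.009387 K/W
Q = ΔT / R_total = 15 / 0.009387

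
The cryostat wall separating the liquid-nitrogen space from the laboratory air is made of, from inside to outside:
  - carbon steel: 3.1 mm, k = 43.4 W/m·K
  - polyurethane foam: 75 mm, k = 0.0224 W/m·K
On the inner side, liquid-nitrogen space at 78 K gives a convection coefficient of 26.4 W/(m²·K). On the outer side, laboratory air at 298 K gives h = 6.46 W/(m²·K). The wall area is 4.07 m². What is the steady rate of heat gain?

Thermal resistances in series:
R_inner film = 1/(h_i·A) = 1/(26.4×4.07) = 0.009307 K/W
R_carbon steel = L/(kA) = 0.0031/(43.4×4.07) = 1.755×10^-5 K/W
R_polyurethane foam = L/(kA) = 0.075/(0.0224×4.07) = 0.8227 K/W
R_outer film = 1/(h_o·A) = 1/(6.46×4.07) = 0.03803 K/W
R_total = 0.87 K/W
Q = ΔT / R_total = 220 / 0.87

Q ≈ 253 W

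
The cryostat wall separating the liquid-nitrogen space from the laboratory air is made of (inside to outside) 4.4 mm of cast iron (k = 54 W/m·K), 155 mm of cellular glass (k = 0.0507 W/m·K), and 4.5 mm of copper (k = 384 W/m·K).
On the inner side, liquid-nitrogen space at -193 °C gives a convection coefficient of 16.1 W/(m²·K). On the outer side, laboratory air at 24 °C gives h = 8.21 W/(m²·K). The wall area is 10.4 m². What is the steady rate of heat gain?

Series thermal resistances:
R_inner film = 1/(h_i·A) = 1/(16.1×10.4) = 0.005972 K/W
R_cast iron = L/(kA) = 0.0044/(54×10.4) = 7.835×10^-6 K/W
R_cellular glass = L/(kA) = 0.155/(0.0507×10.4) = 0.294 K/W
R_copper = L/(kA) = 0.0045/(384×10.4) = 1.127×10^-6 K/W
R_outer film = 1/(h_o·A) = 1/(8.21×10.4) = 0.01171 K/W
R_total = 0.3117 K/W
Q = ΔT / R_total = 217 / 0.3117

Q ≈ 696 W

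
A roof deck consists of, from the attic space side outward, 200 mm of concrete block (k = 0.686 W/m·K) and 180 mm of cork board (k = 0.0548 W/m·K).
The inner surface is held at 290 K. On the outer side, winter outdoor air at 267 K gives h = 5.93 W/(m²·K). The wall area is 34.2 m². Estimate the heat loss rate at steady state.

Using the resistance-network approach (series):
R_concrete block = L/(kA) = 0.2/(0.686×34.2) = 0.008525 K/W
R_cork board = L/(kA) = 0.18/(0.0548×34.2) = 0.09604 K/W
R_outer film = 1/(h_o·A) = 1/(5.93×34.2) = 0.004931 K/W
R_total = 0.1095 K/W
Q = ΔT / R_total = 23 / 0.1095

Q ≈ 210 W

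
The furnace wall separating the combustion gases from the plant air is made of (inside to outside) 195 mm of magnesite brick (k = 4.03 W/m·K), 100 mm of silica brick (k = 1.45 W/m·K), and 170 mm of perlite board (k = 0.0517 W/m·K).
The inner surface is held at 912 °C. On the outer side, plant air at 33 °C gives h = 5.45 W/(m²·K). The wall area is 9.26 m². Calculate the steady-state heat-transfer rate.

Thermal resistances in series:
R_magnesite brick = L/(kA) = 0.195/(4.03×9.26) = 0.005225 K/W
R_silica brick = L/(kA) = 0.1/(1.45×9.26) = 0.007448 K/W
R_perlite board = L/(kA) = 0.17/(0.0517×9.26) = 0.3551 K/W
R_outer film = 1/(h_o·A) = 1/(5.45×9.26) = 0.01981 K/W
R_total = 0.3876 K/W
Q = ΔT / R_total = 879 / 0.3876

Q ≈ 2270 W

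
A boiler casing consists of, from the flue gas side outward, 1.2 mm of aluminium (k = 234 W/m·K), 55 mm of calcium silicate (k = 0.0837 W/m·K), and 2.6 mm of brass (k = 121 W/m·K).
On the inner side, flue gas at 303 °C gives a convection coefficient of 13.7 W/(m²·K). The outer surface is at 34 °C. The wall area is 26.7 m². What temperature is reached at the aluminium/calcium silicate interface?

T ≈ 276 °C

Treating each layer as a thermal resistance in series:
R_inner film = 1/(h_i·A) = 1/(13.7×26.7) = 0.002734 K/W
R_aluminium = L/(kA) = 0.0012/(234×26.7) = 1.921×10^-7 K/W
R_calcium silicate = L/(kA) = 0.055/(0.0837×26.7) = 0.02461 K/W
R_brass = L/(kA) = 0.0026/(121×26.7) = 8.048×10^-7 K/W
R_total = 0.02735 K/W;  Q = ΔT/R_total = 269/0.02735 = 9837 W
T_interface = T_inner − Q·ΣR(inner→interface) = 303 − 9840×0.002734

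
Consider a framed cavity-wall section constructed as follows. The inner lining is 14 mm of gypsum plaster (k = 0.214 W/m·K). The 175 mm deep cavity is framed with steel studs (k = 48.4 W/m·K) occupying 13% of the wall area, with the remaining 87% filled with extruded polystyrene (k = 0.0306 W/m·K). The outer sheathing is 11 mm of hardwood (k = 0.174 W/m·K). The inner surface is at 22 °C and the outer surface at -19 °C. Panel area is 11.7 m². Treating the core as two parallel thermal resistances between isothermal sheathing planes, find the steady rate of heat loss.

Sheathing layers in series; stud and cavity paths in parallel between them.
R_inner = 0.014/(0.214×11.7) = 0.005592 K/W
R_stud  = 0.175/(48.4×0.13×11.7) = 0.002377 K/W
R_cav   = 0.175/(0.0306×0.87×11.7) = 0.5618 K/W
1/R_core = 1/R_stud + 1/R_cav → R_core = 0.002367 K/W
R_outer = 0.011/(0.174×11.7) = 0.005403 K/W
R_total = 0.01336 K/W
Q = ΔT/R_total = 41/0.01336

Q ≈ 3070 W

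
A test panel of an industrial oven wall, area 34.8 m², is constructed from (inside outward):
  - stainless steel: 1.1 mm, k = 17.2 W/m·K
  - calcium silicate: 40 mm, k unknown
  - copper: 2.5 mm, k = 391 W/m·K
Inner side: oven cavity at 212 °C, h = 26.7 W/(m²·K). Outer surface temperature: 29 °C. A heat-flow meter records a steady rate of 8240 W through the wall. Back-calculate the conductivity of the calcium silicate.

Treating each layer as a thermal resistance in series:
R_inner film = 1/(h_i·A) = 1/(26.7×34.8) = 0.001076 K/W
R_stainless steel = L/(kA) = 0.0011/(17.2×34.8) = 1.838×10^-6 K/W
R_copper = L/(kA) = 0.0025/(391×34.8) = 1.837×10^-7 K/W
Sum of known resistances R_other = 0.001078 K/W
Total R = ΔT/Q = 183/8240 = 0.02221 K/W
R_calcium silicate = R_total − R_other = 0.02113 K/W
k = L/(R·A) = 0.04/(0.02113×34.8)

k ≈ 0.0544 W/(m·K)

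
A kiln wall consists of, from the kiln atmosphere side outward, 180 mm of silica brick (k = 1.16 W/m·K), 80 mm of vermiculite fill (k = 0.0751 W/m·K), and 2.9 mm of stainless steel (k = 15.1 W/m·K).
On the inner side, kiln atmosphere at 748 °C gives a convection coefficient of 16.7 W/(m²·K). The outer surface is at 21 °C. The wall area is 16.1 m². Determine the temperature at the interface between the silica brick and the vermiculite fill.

T ≈ 626 °C

Model the wall as resistances in series:
R_inner film = 1/(h_i·A) = 1/(16.7×16.1) = 0.003719 K/W
R_silica brick = L/(kA) = 0.18/(1.16×16.1) = 0.009638 K/W
R_vermiculite fill = L/(kA) = 0.08/(0.0751×16.1) = 0.06616 K/W
R_stainless steel = L/(kA) = 0.0029/(15.1×16.1) = 1.193×10^-5 K/W
R_total = 0.07953 K/W;  Q = ΔT/R_total = 727/0.07953 = 9141 W
T_interface = T_inner − Q·ΣR(inner→interface) = 748 − 9140×0.01336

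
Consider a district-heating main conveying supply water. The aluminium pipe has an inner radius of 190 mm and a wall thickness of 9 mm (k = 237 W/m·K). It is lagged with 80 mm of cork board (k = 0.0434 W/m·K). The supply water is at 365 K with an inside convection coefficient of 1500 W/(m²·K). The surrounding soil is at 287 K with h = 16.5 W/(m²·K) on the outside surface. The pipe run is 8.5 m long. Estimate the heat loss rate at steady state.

Treating each annulus and film as a series resistance:
R_inner film = 1/(h_i·2πr₁L) = 1/(1500×2π×0.19×8.5) = 6.57×10^-5 K/W
R_aluminium pipe wall = ln(199/190)/(2π×237×8.5) = 3.656×10^-6 K/W
R_cork board = ln(279/199)/(2π×0.0434×8.5) = 0.1458 K/W
R_outer film = 1/(h_o·2πr_oL) = 1/(16.5×2π×0.279×8.5) = 0.004067 K/W
R_total = 0.1499 K/W
Q = ΔT/R_total = 78/0.1499

Q ≈ 520 W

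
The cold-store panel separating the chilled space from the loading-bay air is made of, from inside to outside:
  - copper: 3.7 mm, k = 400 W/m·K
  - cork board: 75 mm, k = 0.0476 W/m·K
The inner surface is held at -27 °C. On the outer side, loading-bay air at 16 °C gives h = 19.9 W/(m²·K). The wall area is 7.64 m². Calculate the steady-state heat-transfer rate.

Thermal resistances in series:
R_copper = L/(kA) = 0.0037/(400×7.64) = 1.211×10^-6 K/W
R_cork board = L/(kA) = 0.075/(0.0476×7.64) = 0.2062 K/W
R_outer film = 1/(h_o·A) = 1/(19.9×7.64) = 0.006577 K/W
R_total = 0.2128 K/W
Q = ΔT / R_total = 43 / 0.2128

Q ≈ 202 W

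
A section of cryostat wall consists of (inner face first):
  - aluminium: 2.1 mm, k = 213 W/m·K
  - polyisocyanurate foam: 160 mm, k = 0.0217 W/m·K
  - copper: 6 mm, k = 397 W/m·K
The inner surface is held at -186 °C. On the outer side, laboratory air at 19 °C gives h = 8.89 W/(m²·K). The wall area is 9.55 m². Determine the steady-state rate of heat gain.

Treating each layer as a thermal resistance in series:
R_aluminium = L/(kA) = 0.0021/(213×9.55) = 1.032×10^-6 K/W
R_polyisocyanurate foam = L/(kA) = 0.16/(0.0217×9.55) = 0.7721 K/W
R_copper = L/(kA) = 0.006/(397×9.55) = 1.583×10^-6 K/W
R_outer film = 1/(h_o·A) = 1/(8.89×9.55) = 0.01178 K/W
R_total = 0.7839 K/W
Q = ΔT / R_total = 205 / 0.7839

Q ≈ 262 W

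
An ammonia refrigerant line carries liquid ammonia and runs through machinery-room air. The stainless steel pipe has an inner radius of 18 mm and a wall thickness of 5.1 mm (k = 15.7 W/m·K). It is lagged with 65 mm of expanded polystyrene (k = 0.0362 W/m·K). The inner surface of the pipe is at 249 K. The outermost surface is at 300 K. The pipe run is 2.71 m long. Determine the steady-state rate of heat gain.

Q ≈ 23.5 W

Treating each annulus and film as a series resistance:
R_stainless steel pipe wall = ln(23.1/18)/(2π×15.7×2.71) = 9.332×10^-4 K/W
R_expanded polystyrene = ln(88.1/23.1)/(2π×0.0362×2.71) = 2.172 K/W
R_total = 2.173 K/W
Q = ΔT/R_total = 51/2.173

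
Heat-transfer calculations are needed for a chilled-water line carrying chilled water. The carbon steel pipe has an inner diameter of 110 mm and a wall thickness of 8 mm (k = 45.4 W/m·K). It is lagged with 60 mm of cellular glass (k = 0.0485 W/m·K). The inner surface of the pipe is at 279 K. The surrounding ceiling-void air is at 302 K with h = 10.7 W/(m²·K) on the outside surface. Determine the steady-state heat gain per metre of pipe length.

For a radial system each layer contributes R = ln(r_out/r_in)/(2πkL); films add R = 1/(hA).
R_carbon steel pipe wall = ln(63/55)/(2π×45.4×1) = 4.761×10^-4 K/W
R_cellular glass = ln(123/63)/(2π×0.0485×1) = 2.196 K/W
R_outer film = 1/(h_o·2πr_oL) = 1/(10.7×2π×0.123×1) = 0.1209 K/W
R_total = 2.317 K/W
Q = ΔT/R_total = 23/2.317

q′ ≈ 9.93 W/m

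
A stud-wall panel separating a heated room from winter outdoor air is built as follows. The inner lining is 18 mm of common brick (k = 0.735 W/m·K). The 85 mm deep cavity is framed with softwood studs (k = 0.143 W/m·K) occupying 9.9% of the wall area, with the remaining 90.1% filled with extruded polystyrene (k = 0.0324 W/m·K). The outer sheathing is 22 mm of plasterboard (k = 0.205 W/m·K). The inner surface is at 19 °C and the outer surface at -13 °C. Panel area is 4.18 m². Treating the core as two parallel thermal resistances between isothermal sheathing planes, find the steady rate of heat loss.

Sheathing layers in series; stud and cavity paths in parallel between them.
R_inner = 0.018/(0.735×4.18) = 0.005859 K/W
R_stud  = 0.085/(0.143×0.099×4.18) = 1.436 K/W
R_cav   = 0.085/(0.0324×0.901×4.18) = 0.6966 K/W
1/R_core = 1/R_stud + 1/R_cav → R_core = 0.4691 K/W
R_outer = 0.022/(0.205×4.18) = 0.02567 K/W
R_total = 0.5006 K/W
Q = ΔT/R_total = 32/0.5006

Q ≈ 63.9 W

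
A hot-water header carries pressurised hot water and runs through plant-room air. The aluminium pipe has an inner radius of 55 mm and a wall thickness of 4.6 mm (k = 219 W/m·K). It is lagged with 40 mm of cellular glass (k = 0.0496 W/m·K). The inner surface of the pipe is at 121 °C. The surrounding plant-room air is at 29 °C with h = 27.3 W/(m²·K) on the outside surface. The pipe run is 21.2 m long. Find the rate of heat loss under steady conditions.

For a radial system each layer contributes R = ln(r_out/r_in)/(2πkL); films add R = 1/(hA).
R_aluminium pipe wall = ln(59.6/55)/(2π×219×21.2) = 2.753×10^-6 K/W
R_cellular glass = ln(99.6/59.6)/(2π×0.0496×21.2) = 0.07772 K/W
R_outer film = 1/(h_o·2πr_oL) = 1/(27.3×2π×0.0996×21.2) = 0.002761 K/W
R_total = 0.08049 K/W
Q = ΔT/R_total = 92/0.08049

Q ≈ 1140 W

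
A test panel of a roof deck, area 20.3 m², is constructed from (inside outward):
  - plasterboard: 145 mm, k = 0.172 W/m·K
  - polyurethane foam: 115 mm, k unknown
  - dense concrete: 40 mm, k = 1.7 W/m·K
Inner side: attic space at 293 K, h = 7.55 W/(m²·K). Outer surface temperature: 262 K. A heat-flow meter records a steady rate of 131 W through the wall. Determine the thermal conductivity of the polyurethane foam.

k ≈ 0.0302 W/(m·K)

Thermal resistances in series:
R_inner film = 1/(h_i·A) = 1/(7.55×20.3) = 0.006525 K/W
R_plasterboard = L/(kA) = 0.145/(0.172×20.3) = 0.04153 K/W
R_dense concrete = L/(kA) = 0.04/(1.7×20.3) = 0.001159 K/W
Sum of known resistances R_other = 0.04921 K/W
Total R = ΔT/Q = 31/131 = 0.2366 K/W
R_polyurethane foam = R_total − R_other = 0.1874 K/W
k = L/(R·A) = 0.115/(0.1874×20.3)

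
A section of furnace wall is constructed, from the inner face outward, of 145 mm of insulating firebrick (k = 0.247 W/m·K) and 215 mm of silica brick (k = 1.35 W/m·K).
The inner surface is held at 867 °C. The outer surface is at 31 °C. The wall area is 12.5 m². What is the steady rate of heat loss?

Q ≈ 14000 W

Thermal resistances in series:
R_insulating firebrick = L/(kA) = 0.145/(0.247×12.5) = 0.04696 K/W
R_silica brick = L/(kA) = 0.215/(1.35×12.5) = 0.01274 K/W
R_total = 0.0597 K/W
Q = ΔT / R_total = 836 / 0.0597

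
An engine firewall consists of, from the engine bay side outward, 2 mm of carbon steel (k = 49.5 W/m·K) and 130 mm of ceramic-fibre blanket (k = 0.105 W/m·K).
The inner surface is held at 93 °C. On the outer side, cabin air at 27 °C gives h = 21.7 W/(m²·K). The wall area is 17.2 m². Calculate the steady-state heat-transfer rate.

Q ≈ 884 W

Model the wall as resistances in series:
R_carbon steel = L/(kA) = 0.002/(49.5×17.2) = 2.349×10^-6 K/W
R_ceramic-fibre blanket = L/(kA) = 0.13/(0.105×17.2) = 0.07198 K/W
R_outer film = 1/(h_o·A) = 1/(21.7×17.2) = 0.002679 K/W
R_total = 0.07466 K/W
Q = ΔT / R_total = 66 / 0.07466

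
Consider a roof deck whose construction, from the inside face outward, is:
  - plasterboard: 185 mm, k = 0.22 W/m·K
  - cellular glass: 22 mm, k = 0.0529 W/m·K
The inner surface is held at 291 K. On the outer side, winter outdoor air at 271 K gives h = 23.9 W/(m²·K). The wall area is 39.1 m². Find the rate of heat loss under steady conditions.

Q ≈ 602 W

Thermal resistances in series:
R_plasterboard = L/(kA) = 0.185/(0.22×39.1) = 0.02151 K/W
R_cellular glass = L/(kA) = 0.022/(0.0529×39.1) = 0.01064 K/W
R_outer film = 1/(h_o·A) = 1/(23.9×39.1) = 0.00107 K/W
R_total = 0.03321 K/W
Q = ΔT / R_total = 20 / 0.03321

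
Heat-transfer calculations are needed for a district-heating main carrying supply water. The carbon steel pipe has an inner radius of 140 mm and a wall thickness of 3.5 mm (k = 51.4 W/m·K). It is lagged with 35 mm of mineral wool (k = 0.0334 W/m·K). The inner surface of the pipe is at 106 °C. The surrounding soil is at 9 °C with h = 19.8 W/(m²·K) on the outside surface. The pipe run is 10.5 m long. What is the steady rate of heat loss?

Q ≈ 939 W

Radial resistances (cylindrical: R_cond = ln(r_o/r_i)/(2πkL), R_conv = 1/(h·2πrL)):
R_carbon steel pipe wall = ln(143.5/140)/(2π×51.4×10.5) = 7.282×10^-6 K/W
R_mineral wool = ln(178.5/143.5)/(2π×0.0334×10.5) = 0.09905 K/W
R_outer film = 1/(h_o·2πr_oL) = 1/(19.8×2π×0.1785×10.5) = 0.004289 K/W
R_total = 0.1033 K/W
Q = ΔT/R_total = 97/0.1033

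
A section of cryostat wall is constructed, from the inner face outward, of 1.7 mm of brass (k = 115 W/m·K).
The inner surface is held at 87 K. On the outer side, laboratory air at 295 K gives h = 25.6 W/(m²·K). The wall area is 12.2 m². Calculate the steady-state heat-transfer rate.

Series thermal resistances:
R_brass = L/(kA) = 0.0017/(115×12.2) = 1.212×10^-6 K/W
R_outer film = 1/(h_o·A) = 1/(25.6×12.2) = 0.003202 K/W
R_total = 0.003203 K/W
Q = ΔT / R_total = 208 / 0.003203

Q ≈ 64900 W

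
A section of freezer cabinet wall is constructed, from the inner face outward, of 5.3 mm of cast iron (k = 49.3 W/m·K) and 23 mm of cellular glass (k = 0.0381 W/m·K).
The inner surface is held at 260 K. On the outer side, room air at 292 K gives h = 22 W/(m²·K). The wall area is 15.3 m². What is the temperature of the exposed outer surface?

T ≈ 290 K

Model the wall as resistances in series:
R_cast iron = L/(kA) = 0.0053/(49.3×15.3) = 7.026×10^-6 K/W
R_cellular glass = L/(kA) = 0.023/(0.0381×15.3) = 0.03946 K/W
R_outer film = 1/(h_o·A) = 1/(22×15.3) = 0.002971 K/W
R_total = 0.04243 K/W;  Q = ΔT/R_total = 32/0.04243 = 754.1 W
T_interface = T_inner + Q·ΣR(inner→interface) = 260 + 754×0.03946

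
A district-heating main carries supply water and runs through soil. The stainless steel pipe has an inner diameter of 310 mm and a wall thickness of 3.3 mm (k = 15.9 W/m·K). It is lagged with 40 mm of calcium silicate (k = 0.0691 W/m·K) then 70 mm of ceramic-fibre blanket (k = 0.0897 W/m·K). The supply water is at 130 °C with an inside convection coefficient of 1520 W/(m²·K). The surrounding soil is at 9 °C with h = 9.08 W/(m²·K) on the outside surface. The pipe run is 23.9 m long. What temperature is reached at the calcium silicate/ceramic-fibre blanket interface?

Treating each annulus and film as a series resistance:
R_inner film = 1/(h_i·2πr₁L) = 1/(1520×2π×0.155×23.9) = 2.826×10^-5 K/W
R_stainless steel pipe wall = ln(158.3/155)/(2π×15.9×23.9) = 8.823×10^-6 K/W
R_calcium silicate = ln(198.3/158.3)/(2π×0.0691×23.9) = 0.02171 K/W
R_ceramic-fibre blanket = ln(268.3/198.3)/(2π×0.0897×23.9) = 0.02244 K/W
R_outer film = 1/(h_o·2πr_oL) = 1/(9.08×2π×0.2683×23.9) = 0.002733 K/W
R_total = 0.04693 K/W
Q = ΔT/R_total = 121/0.04693
Q = 2580 W
T_interface = T_inner − Q·ΣR(inner→interface) = 130 − 2580×0.02175

T ≈ 73.9 °C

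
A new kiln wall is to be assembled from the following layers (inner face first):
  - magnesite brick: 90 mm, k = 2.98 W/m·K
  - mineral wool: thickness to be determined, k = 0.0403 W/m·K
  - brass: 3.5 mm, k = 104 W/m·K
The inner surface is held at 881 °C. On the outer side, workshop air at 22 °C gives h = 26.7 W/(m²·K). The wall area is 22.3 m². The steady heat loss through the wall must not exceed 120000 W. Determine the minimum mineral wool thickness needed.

Thermal resistances in series:
R_magnesite brick = L/(kA) = 0.09/(2.98×22.3) = 0.001354 K/W
R_brass = L/(kA) = 0.0035/(104×22.3) = 1.509×10^-6 K/W
R_outer film = 1/(h_o·A) = 1/(26.7×22.3) = 0.00168 K/W
Sum of the known resistances R_other = 0.003035 K/W
Required total resistance R_tot = ΔT/Q_allow = 859/120000 = 0.007158 K/W
R_mineral wool = R_tot − R_other = 0.004123 K/W
L = R·k·A = 0.004123×0.0403×22.3

L ≈ 3.71 mm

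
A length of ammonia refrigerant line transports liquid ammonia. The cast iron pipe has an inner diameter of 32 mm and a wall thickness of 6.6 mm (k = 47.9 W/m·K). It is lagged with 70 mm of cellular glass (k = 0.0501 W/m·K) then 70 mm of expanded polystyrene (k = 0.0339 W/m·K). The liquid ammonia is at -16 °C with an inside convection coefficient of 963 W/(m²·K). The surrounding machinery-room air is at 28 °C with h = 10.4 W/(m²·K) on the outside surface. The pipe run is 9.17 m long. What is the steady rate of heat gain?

Q ≈ 55.8 W

Treating each annulus and film as a series resistance:
R_inner film = 1/(h_i·2πr₁L) = 1/(963×2π×0.016×9.17) = 0.001126 K/W
R_cast iron pipe wall = ln(22.6/16)/(2π×47.9×9.17) = 1.251×10^-4 K/W
R_cellular glass = ln(92.6/22.6)/(2π×0.0501×9.17) = 0.4886 K/W
R_expanded polystyrene = ln(162.6/92.6)/(2π×0.0339×9.17) = 0.2882 K/W
R_outer film = 1/(h_o·2πr_oL) = 1/(10.4×2π×0.1626×9.17) = 0.01026 K/W
R_total = 0.7883 K/W
Q = ΔT/R_total = 44/0.7883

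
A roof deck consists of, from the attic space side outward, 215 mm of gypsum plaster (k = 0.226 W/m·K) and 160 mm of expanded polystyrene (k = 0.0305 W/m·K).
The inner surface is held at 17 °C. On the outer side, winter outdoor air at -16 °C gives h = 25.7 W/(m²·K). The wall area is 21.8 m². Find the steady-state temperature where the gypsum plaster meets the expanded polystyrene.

T ≈ 12 °C

Model the wall as resistances in series:
R_gypsum plaster = L/(kA) = 0.215/(0.226×21.8) = 0.04364 K/W
R_expanded polystyrene = L/(kA) = 0.16/(0.0305×21.8) = 0.2406 K/W
R_outer film = 1/(h_o·A) = 1/(25.7×21.8) = 0.001785 K/W
R_total = 0.2861 K/W;  Q = ΔT/R_total = 33/0.2861 = 115.4 W
T_interface = T_inner − Q·ΣR(inner→interface) = 17 − 115×0.04364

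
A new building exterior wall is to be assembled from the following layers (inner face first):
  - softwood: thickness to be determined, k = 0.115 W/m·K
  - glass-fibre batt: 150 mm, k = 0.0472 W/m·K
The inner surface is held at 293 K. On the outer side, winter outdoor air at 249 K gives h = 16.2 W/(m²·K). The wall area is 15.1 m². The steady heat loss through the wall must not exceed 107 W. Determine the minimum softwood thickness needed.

L ≈ 342 mm

Using the resistance-network approach (series):
R_glass-fibre batt = L/(kA) = 0.15/(0.0472×15.1) = 0.2105 K/W
R_outer film = 1/(h_o·A) = 1/(16.2×15.1) = 0.004088 K/W
Sum of the known resistances R_other = 0.2145 K/W
Required total resistance R_tot = ΔT/Q_allow = 44/107 = 0.4112 K/W
R_softwood = R_tot − R_other = 0.1967 K/W
L = R·k·A = 0.1967×0.115×15.1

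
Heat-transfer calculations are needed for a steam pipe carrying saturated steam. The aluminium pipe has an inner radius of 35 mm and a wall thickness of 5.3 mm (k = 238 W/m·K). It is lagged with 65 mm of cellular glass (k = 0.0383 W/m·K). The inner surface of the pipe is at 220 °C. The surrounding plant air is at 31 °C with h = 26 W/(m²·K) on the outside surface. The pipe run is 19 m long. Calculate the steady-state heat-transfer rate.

Cylindrical conduction, so R = ln(r₂/r₁)/(2πkL) per layer, in series:
R_aluminium pipe wall = ln(40.3/35)/(2π×238×19) = 4.963×10^-6 K/W
R_cellular glass = ln(105.3/40.3)/(2π×0.0383×19) = 0.2101 K/W
R_outer film = 1/(h_o·2πr_oL) = 1/(26×2π×0.1053×19) = 0.00306 K/W
R_total = 0.2131 K/W
Q = ΔT/R_total = 189/0.2131

Q ≈ 887 W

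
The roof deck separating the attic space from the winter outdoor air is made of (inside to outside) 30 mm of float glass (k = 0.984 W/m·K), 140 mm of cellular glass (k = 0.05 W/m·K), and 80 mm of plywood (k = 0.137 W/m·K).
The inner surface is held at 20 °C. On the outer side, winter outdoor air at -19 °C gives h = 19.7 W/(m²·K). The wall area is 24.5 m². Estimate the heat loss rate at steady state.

Q ≈ 276 W

Series thermal resistances:
R_float glass = L/(kA) = 0.03/(0.984×24.5) = 0.001244 K/W
R_cellular glass = L/(kA) = 0.14/(0.05×24.5) = 0.1143 K/W
R_plywood = L/(kA) = 0.08/(0.137×24.5) = 0.02383 K/W
R_outer film = 1/(h_o·A) = 1/(19.7×24.5) = 0.002072 K/W
R_total = 0.1414 K/W
Q = ΔT / R_total = 39 / 0.1414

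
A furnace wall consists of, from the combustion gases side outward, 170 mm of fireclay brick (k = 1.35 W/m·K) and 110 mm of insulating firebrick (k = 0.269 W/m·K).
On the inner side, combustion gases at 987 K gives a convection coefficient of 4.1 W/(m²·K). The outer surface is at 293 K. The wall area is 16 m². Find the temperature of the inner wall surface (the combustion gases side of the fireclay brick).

Series thermal resistances:
R_inner film = 1/(h_i·A) = 1/(4.1×16) = 0.01524 K/W
R_fireclay brick = L/(kA) = 0.17/(1.35×16) = 0.00787 K/W
R_insulating firebrick = L/(kA) = 0.11/(0.269×16) = 0.02556 K/W
R_total = 0.04867 K/W;  Q = ΔT/R_total = 694/0.04867 = 14260 W
T_interface = T_inner − Q·ΣR(inner→interface) = 987 − 14300×0.01524

T ≈ 770 K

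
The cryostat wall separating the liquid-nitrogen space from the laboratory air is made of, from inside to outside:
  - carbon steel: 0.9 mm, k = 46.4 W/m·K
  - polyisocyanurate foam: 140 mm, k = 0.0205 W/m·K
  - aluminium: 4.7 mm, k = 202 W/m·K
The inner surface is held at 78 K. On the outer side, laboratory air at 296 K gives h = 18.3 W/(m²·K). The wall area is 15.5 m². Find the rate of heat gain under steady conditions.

Thermal resistances in series:
R_carbon steel = L/(kA) = 0.0009/(46.4×15.5) = 1.251×10^-6 K/W
R_polyisocyanurate foam = L/(kA) = 0.14/(0.0205×15.5) = 0.4406 K/W
R_aluminium = L/(kA) = 0.0047/(202×15.5) = 1.501×10^-6 K/W
R_outer film = 1/(h_o·A) = 1/(18.3×15.5) = 0.003525 K/W
R_total = 0.4441 K/W
Q = ΔT / R_total = 218 / 0.4441

Q ≈ 491 W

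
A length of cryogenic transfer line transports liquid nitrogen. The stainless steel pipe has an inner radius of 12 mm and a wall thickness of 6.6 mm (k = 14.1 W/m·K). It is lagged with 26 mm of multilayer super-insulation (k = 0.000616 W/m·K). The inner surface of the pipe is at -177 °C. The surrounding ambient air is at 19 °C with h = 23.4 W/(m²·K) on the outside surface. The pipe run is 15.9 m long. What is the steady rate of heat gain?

Cylindrical conduction, so R = ln(r₂/r₁)/(2πkL) per layer, in series:
R_stainless steel pipe wall = ln(18.6/12)/(2π×14.1×15.9) = 3.111×10^-4 K/W
R_multilayer super-insulation = ln(44.6/18.6)/(2π×0.000616×15.9) = 14.21 K/W
R_outer film = 1/(h_o·2πr_oL) = 1/(23.4×2π×0.0446×15.9) = 0.009591 K/W
R_total = 14.22 K/W
Q = ΔT/R_total = 196/14.22

Q ≈ 13.8 W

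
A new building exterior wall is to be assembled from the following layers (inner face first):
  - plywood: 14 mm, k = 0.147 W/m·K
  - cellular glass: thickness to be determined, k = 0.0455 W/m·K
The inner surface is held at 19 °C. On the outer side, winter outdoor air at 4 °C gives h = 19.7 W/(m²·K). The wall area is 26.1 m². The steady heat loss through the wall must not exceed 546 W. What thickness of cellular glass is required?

L ≈ 26 mm

Using the resistance-network approach (series):
R_plywood = L/(kA) = 0.014/(0.147×26.1) = 0.003649 K/W
R_outer film = 1/(h_o·A) = 1/(19.7×26.1) = 0.001945 K/W
Sum of the known resistances R_other = 0.005594 K/W
Required total resistance R_tot = ΔT/Q_allow = 15/546 = 0.02747 K/W
R_cellular glass = R_tot − R_other = 0.02188 K/W
L = R·k·A = 0.02188×0.0455×26.1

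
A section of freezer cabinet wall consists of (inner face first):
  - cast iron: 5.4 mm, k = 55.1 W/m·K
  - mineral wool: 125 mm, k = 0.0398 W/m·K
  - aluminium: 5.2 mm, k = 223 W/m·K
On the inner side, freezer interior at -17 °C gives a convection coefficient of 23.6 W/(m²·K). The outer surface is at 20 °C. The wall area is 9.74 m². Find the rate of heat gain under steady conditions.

Q ≈ 113 W

Thermal resistances in series:
R_inner film = 1/(h_i·A) = 1/(23.6×9.74) = 0.00435 K/W
R_cast iron = L/(kA) = 0.0054/(55.1×9.74) = 1.006×10^-5 K/W
R_mineral wool = L/(kA) = 0.125/(0.0398×9.74) = 0.3225 K/W
R_aluminium = L/(kA) = 0.0052/(223×9.74) = 2.394×10^-6 K/W
R_total = 0.3268 K/W
Q = ΔT / R_total = 37 / 0.3268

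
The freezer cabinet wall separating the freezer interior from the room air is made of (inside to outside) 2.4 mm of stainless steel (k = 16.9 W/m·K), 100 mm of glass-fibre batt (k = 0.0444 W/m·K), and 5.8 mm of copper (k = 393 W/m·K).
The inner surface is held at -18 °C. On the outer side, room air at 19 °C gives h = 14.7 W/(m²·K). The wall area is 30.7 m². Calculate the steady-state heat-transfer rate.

Using the resistance-network approach (series):
R_stainless steel = L/(kA) = 0.0024/(16.9×30.7) = 4.626×10^-6 K/W
R_glass-fibre batt = L/(kA) = 0.1/(0.0444×30.7) = 0.07336 K/W
R_copper = L/(kA) = 0.0058/(393×30.7) = 4.807×10^-7 K/W
R_outer film = 1/(h_o·A) = 1/(14.7×30.7) = 0.002216 K/W
R_total = 0.07558 K/W
Q = ΔT / R_total = 37 / 0.07558

Q ≈ 490 W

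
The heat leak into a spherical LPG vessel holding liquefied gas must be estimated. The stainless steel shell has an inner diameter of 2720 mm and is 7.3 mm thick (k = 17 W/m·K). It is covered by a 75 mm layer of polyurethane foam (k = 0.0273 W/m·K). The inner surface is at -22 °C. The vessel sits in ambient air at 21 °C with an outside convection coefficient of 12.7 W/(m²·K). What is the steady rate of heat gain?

Spherical conduction: R = (1/r_in − 1/r_out)/(4πk) per layer; series-sum.
R_stainless steel shell = (1/1.36 − 1/1.3673)/(4π×17) = 1.838×10^-5 K/W
R_polyurethane foam = (1/1.3673 − 1/1.4423)/(4π×0.0273) = 0.1109 K/W
R_outer film = 1/(h·4πr_o²) = 1/(12.7×4π×1.4423²) = 0.003012 K/W
R_total = 0.1139 K/W
Q = ΔT/R_total = 43/0.1139

Q ≈ 378 W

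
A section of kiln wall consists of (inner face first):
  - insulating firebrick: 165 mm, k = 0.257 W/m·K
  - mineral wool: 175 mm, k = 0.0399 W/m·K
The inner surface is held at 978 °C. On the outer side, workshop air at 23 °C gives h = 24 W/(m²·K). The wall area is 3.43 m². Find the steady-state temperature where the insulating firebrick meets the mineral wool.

Using the resistance-network approach (series):
R_insulating firebrick = L/(kA) = 0.165/(0.257×3.43) = 0.1872 K/W
R_mineral wool = L/(kA) = 0.175/(0.0399×3.43) = 1.279 K/W
R_outer film = 1/(h_o·A) = 1/(24×3.43) = 0.01215 K/W
R_total = 1.478 K/W;  Q = ΔT/R_total = 955/1.478 = 646.1 W
T_interface = T_inner − Q·ΣR(inner→interface) = 978 − 646×0.1872

T ≈ 857 °C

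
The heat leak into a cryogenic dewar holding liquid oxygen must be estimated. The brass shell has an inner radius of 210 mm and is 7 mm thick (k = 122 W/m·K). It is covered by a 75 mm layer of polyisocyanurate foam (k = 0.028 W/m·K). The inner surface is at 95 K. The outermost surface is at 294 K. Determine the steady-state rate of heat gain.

Q ≈ 59.2 W

Radial (spherical) resistances in series:
R_brass shell = (1/0.21 − 1/0.217)/(4π×122) = 1.002×10^-4 K/W
R_polyisocyanurate foam = (1/0.217 − 1/0.292)/(4π×0.028) = 3.364 K/W
R_total = 3.364 K/W
Q = ΔT/R_total = 199/3.364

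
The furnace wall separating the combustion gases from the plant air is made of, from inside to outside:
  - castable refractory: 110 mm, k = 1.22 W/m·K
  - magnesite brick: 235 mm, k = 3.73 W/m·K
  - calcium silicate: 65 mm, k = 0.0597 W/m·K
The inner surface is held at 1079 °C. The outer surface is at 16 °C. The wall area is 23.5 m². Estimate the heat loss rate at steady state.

Thermal resistances in series:
R_castable refractory = L/(kA) = 0.11/(1.22×23.5) = 0.003837 K/W
R_magnesite brick = L/(kA) = 0.235/(3.73×23.5) = 0.002681 K/W
R_calcium silicate = L/(kA) = 0.065/(0.0597×23.5) = 0.04633 K/W
R_total = 0.05285 K/W
Q = ΔT / R_total = 1063 / 0.05285

Q ≈ 20100 W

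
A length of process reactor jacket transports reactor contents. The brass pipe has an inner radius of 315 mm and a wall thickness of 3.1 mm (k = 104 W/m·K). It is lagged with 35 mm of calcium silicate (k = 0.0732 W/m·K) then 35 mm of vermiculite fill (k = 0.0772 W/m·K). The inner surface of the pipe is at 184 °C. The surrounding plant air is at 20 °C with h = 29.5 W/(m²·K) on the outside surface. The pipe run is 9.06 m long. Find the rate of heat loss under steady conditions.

Cylindrical conduction, so R = ln(r₂/r₁)/(2πkL) per layer, in series:
R_brass pipe wall = ln(318.1/315)/(2π×104×9.06) = 1.654×10^-6 K/W
R_calcium silicate = ln(353.1/318.1)/(2π×0.0732×9.06) = 0.02505 K/W
R_vermiculite fill = ln(388.1/353.1)/(2π×0.0772×9.06) = 0.02151 K/W
R_outer film = 1/(h_o·2πr_oL) = 1/(29.5×2π×0.3881×9.06) = 0.001534 K/W
R_total = 0.04809 K/W
Q = ΔT/R_total = 164/0.04809

Q ≈ 3410 W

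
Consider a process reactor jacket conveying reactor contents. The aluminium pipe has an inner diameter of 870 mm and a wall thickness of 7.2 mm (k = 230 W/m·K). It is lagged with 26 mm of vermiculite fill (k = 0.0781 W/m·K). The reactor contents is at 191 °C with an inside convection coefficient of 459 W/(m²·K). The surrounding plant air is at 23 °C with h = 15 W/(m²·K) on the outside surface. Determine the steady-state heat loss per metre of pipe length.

q′ ≈ 1200 W/m

Per-layer cylindrical resistances, series-summed:
R_inner film = 1/(h_i·2πr₁L) = 1/(459×2π×0.435×1) = 7.971×10^-4 K/W
R_aluminium pipe wall = ln(442.2/435)/(2π×230×1) = 1.136×10^-5 K/W
R_vermiculite fill = ln(468.2/442.2)/(2π×0.0781×1) = 0.1164 K/W
R_outer film = 1/(h_o·2πr_oL) = 1/(15×2π×0.4682×1) = 0.02266 K/W
R_total = 0.1399 K/W
Q = ΔT/R_total = 168/0.1399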